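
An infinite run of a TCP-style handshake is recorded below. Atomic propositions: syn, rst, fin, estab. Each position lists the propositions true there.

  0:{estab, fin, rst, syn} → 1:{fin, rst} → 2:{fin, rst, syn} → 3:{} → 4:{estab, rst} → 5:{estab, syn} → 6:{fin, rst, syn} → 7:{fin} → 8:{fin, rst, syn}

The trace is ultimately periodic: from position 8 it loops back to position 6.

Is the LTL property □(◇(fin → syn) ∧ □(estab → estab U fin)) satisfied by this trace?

◇(fin → syn) ∧ □(estab → estab U fin) holds at every position 0..8, and those are all positions ever visited, so □(◇(fin → syn) ∧ □(estab → estab U fin)) holds.

Holds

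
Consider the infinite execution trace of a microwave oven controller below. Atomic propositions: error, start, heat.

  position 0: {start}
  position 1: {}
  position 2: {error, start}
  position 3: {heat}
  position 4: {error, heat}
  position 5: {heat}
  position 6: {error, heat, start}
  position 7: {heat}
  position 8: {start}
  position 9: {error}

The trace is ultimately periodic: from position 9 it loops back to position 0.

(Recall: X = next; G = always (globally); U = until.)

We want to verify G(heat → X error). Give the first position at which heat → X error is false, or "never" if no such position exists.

Check heat → X error at each position in order: 0 ✓, 1 ✓, 2 ✓, 3 ✓.
At position 4 the labels are {error, heat} and the next position 5 has {heat}, so heat → X error is false there. This is the first violation.

4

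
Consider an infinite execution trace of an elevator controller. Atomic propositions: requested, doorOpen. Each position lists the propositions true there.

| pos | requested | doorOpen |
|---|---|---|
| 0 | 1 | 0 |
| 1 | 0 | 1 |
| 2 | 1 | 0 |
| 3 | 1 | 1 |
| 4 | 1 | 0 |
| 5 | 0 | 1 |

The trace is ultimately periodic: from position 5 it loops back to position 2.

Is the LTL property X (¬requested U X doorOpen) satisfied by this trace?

The position after 0 is 1; ¬requested U X doorOpen is true there.

Yes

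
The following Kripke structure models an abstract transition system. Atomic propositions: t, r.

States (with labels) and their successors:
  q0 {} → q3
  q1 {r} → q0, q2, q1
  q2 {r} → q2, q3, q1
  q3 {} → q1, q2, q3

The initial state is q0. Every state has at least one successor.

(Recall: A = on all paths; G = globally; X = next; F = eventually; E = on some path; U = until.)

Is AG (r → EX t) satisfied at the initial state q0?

Violated

States satisfying r → EX t: {q0, q3}.
States satisfying AG (r → EX t): ∅.
q1 is reachable from q0 and violates r → EX t, so AG fails at q0.
q0 ∉ Sat(AG (r → EX t)).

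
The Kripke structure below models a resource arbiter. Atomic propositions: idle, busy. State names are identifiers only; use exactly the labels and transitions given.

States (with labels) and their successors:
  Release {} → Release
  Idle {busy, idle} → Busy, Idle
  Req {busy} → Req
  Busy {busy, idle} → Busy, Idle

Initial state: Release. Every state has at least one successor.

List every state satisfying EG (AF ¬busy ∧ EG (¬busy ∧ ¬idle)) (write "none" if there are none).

{Release}

States satisfying AF ¬busy ∧ EG (¬busy ∧ ¬idle): {Release}.
States satisfying EG (AF ¬busy ∧ EG (¬busy ∧ ¬idle)): {Release}.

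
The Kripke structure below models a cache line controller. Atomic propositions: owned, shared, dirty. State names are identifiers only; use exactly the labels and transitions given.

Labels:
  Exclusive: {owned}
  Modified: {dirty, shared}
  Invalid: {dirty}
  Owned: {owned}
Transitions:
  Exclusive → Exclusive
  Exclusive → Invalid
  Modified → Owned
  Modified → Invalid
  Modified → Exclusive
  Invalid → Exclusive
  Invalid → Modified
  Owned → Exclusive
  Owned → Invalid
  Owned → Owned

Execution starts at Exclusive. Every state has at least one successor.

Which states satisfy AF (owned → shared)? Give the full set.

States satisfying owned → shared: {Modified, Invalid}.
States satisfying AF (owned → shared): {Modified, Invalid}.

{Modified, Invalid}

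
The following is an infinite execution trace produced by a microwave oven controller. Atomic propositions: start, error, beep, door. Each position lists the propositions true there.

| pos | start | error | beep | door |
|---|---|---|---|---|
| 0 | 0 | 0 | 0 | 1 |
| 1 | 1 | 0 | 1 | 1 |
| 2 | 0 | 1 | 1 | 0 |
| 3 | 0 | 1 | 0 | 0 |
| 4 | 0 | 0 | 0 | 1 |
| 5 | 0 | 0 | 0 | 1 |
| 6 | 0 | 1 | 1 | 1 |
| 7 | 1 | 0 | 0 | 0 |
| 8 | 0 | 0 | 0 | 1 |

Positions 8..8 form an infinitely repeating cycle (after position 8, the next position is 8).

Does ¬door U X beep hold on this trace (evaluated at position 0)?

Walking from position 0: X beep first holds at position 0, and ¬door holds at every earlier position along the way, so ¬door U X beep holds.

Holds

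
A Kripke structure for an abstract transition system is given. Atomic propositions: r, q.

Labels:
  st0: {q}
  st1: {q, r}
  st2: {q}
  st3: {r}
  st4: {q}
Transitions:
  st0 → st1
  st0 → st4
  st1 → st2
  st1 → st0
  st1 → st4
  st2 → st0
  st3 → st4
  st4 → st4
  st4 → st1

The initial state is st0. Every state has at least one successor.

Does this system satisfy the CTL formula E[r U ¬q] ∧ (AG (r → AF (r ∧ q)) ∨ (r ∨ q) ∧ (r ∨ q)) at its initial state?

No

States satisfying r: {st1, st3}.
States satisfying ¬q: {st3}.
States satisfying E[r U ¬q]: {st3}.
States satisfying r → AF (r ∧ q): {st0, st1, st2, st4}.
States satisfying AG (r → AF (r ∧ q)): {st0, st1, st2, st4}.
States satisfying r ∨ q: {st0, st1, st2, st3, st4}.
States satisfying (r ∨ q) ∧ (r ∨ q): {st0, st1, st2, st3, st4}.
States satisfying AG (r → AF (r ∧ q)) ∨ (r ∨ q) ∧ (r ∨ q): {st0, st1, st2, st3, st4}.
States satisfying E[r U ¬q] ∧ (AG (r → AF (r ∧ q)) ∨ (r ∨ q) ∧ (r ∨ q)): {st3}.
st0 ∉ Sat(E[r U ¬q] ∧ (AG (r → AF (r ∧ q)) ∨ (r ∨ q) ∧ (r ∨ q))).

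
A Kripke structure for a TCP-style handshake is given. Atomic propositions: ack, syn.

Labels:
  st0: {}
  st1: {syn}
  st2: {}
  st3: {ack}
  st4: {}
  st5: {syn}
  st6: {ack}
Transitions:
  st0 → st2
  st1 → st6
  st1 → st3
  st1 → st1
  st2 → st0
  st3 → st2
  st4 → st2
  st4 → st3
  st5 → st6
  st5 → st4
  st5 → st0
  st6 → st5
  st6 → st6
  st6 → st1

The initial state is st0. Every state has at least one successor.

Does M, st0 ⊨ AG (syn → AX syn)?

States satisfying syn → AX syn: {st0, st2, st3, st4, st6}.
States satisfying AG (syn → AX syn): {st0, st2, st3, st4}.
Every state reachable from st0 satisfies syn → AX syn.
st0 ∈ Sat(AG (syn → AX syn)).

Yes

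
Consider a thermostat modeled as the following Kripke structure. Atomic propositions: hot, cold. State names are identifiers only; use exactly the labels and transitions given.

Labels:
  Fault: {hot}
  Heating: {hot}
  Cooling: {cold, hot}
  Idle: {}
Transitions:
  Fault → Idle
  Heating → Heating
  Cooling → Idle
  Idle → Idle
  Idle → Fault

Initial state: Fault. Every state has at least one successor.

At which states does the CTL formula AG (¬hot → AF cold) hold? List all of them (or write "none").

{Heating}

States satisfying ¬hot → AF cold: {Fault, Heating, Cooling}.
States satisfying AG (¬hot → AF cold): {Heating}.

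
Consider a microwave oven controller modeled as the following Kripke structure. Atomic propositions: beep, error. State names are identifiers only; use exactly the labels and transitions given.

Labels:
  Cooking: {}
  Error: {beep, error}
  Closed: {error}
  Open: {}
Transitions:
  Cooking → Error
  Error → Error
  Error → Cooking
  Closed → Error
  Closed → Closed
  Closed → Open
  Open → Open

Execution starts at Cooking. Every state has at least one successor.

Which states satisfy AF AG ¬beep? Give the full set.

{Open}

States satisfying AG ¬beep: {Open}.
States satisfying AF AG ¬beep: {Open}.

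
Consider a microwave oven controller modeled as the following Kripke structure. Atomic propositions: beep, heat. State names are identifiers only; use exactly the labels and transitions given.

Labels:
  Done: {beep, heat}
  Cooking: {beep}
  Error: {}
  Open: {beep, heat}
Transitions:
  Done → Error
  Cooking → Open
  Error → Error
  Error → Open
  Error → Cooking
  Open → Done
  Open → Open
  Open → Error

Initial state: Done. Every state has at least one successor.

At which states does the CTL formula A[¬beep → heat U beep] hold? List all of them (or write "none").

{Done, Cooking, Open}

States satisfying ¬beep → heat: {Done, Cooking, Open}.
States satisfying beep: {Done, Cooking, Open}.
States satisfying A[¬beep → heat U beep]: {Done, Cooking, Open}.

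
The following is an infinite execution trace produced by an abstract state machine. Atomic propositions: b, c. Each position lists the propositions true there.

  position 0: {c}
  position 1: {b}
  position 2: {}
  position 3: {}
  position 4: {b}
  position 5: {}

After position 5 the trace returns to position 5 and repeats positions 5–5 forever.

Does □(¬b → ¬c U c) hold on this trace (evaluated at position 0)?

¬b → ¬c U c must hold at every position from 0 onward. It fails at position 2, so □(¬b → ¬c U c) is false.
Positions where ¬b holds: 0, 2, 3, 5.
Check ¬c U c at each: 0→ok, 2→fails, 3→fails, 5→fails.

No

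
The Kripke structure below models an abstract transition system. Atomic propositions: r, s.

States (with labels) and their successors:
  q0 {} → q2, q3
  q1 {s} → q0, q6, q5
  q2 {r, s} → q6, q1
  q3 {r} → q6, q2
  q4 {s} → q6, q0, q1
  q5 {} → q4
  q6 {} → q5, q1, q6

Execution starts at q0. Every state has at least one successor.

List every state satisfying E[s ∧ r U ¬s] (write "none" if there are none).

{q0, q2, q3, q5, q6}

States satisfying s ∧ r: {q2}.
States satisfying ¬s: {q0, q3, q5, q6}.
States satisfying E[s ∧ r U ¬s]: {q0, q2, q3, q5, q6}.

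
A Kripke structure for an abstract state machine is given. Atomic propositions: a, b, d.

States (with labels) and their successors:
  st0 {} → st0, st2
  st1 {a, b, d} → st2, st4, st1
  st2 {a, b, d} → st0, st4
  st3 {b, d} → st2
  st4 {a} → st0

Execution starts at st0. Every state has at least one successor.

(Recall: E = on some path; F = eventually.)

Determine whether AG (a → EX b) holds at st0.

States satisfying a → EX b: {st0, st1, st3}.
States satisfying AG (a → EX b): ∅.
st2 is reachable from st0 and violates a → EX b, so AG fails at st0.
st0 ∉ Sat(AG (a → EX b)).

No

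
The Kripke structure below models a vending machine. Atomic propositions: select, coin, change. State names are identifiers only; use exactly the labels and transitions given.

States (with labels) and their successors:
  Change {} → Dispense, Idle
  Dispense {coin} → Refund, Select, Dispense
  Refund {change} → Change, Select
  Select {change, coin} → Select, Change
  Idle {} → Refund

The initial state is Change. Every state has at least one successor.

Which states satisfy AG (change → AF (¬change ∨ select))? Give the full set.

none

States satisfying change → AF (¬change ∨ select): {Change, Dispense, Idle}.
States satisfying AG (change → AF (¬change ∨ select)): ∅.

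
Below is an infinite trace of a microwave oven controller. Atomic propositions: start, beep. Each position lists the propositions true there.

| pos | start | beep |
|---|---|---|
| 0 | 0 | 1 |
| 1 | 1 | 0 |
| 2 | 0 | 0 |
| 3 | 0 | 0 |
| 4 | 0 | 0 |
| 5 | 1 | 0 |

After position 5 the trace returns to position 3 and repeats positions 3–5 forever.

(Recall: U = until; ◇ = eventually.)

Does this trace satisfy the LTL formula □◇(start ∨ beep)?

◇(start ∨ beep) holds at every position 0..5, and those are all positions ever visited, so □◇(start ∨ beep) holds.

Yes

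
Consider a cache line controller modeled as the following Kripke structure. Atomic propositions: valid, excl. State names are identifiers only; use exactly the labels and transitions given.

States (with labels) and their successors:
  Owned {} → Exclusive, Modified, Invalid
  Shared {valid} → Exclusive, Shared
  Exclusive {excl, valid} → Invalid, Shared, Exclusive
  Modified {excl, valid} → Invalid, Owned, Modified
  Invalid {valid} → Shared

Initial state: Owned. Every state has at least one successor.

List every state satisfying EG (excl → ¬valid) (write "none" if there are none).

States satisfying excl → ¬valid: {Owned, Shared, Invalid}.
States satisfying EG (excl → ¬valid): {Owned, Shared, Invalid}.

{Owned, Shared, Invalid}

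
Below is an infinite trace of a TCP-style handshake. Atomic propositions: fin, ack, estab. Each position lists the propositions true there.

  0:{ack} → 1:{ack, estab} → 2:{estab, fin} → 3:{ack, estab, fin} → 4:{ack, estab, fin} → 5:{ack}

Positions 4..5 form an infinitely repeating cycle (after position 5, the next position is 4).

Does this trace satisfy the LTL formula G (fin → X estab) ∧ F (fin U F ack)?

Does not hold

fin → X estab must hold at every position from 0 onward. It fails at position 4, so G (fin → X estab) is false.
Positions where fin holds: 2, 3, 4.
Check X estab at each: 2→ok, 3→ok, 4→fails.
fin U F ack holds at position 0, which is reachable from 0, so F (fin U F ack) holds.
At position 0: G (fin → X estab) is false; F (fin U F ack) is true; so G (fin → X estab) ∧ F (fin U F ack) is false.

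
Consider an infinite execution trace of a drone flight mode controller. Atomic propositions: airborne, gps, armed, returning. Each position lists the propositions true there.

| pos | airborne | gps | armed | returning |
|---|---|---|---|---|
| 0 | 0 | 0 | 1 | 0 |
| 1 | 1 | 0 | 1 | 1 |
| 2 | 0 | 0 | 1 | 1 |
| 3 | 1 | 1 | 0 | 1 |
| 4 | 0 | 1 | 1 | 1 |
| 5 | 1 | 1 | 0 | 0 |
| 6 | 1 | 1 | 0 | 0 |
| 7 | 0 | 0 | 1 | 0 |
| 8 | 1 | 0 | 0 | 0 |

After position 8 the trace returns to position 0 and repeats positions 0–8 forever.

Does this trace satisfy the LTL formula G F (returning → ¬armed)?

F (returning → ¬armed) holds at every position 0..8, and those are all positions ever visited, so G F (returning → ¬armed) holds.

Yes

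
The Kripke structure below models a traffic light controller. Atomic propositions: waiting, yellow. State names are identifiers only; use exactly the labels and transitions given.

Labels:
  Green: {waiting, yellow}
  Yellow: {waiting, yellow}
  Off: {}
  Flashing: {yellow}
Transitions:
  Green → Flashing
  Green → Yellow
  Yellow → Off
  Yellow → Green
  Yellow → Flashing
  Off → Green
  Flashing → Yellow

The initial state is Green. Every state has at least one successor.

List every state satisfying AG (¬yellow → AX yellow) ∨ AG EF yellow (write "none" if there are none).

{Green, Yellow, Off, Flashing}

States satisfying ¬yellow → AX yellow: {Green, Yellow, Off, Flashing}.
States satisfying AG (¬yellow → AX yellow): {Green, Yellow, Off, Flashing}.
States satisfying EF yellow: {Green, Yellow, Off, Flashing}.
States satisfying AG EF yellow: {Green, Yellow, Off, Flashing}.
States satisfying AG (¬yellow → AX yellow) ∨ AG EF yellow: {Green, Yellow, Off, Flashing}.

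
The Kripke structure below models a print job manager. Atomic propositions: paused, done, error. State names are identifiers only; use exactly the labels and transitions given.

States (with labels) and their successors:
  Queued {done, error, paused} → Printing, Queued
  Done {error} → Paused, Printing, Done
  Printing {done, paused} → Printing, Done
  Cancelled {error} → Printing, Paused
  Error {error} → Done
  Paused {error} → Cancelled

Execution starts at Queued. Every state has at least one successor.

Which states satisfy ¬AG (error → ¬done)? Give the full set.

States satisfying error → ¬done: {Done, Printing, Cancelled, Error, Paused}.
States satisfying AG (error → ¬done): {Done, Printing, Cancelled, Error, Paused}.
States satisfying ¬AG (error → ¬done): {Queued}.

{Queued}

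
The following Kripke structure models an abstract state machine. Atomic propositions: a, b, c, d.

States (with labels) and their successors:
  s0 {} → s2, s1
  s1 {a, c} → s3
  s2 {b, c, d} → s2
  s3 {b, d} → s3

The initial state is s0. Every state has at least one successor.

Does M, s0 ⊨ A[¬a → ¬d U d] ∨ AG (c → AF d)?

States satisfying ¬a → ¬d: {s0, s1}.
States satisfying d: {s2, s3}.
States satisfying A[¬a → ¬d U d]: {s0, s1, s2, s3}.
States satisfying c → AF d: {s0, s1, s2, s3}.
States satisfying AG (c → AF d): {s0, s1, s2, s3}.
States satisfying A[¬a → ¬d U d] ∨ AG (c → AF d): {s0, s1, s2, s3}.
s0 ∈ Sat(A[¬a → ¬d U d] ∨ AG (c → AF d)).

Yes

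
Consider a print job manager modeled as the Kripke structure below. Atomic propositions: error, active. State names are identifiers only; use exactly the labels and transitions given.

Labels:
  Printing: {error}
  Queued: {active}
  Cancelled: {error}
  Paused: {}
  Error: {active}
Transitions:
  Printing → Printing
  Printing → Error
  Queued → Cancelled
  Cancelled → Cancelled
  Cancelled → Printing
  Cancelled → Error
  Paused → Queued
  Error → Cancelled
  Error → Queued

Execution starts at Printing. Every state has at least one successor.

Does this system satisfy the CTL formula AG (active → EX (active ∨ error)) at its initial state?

States satisfying active → EX (active ∨ error): {Printing, Queued, Cancelled, Paused, Error}.
States satisfying AG (active → EX (active ∨ error)): {Printing, Queued, Cancelled, Paused, Error}.
Every state reachable from Printing satisfies active → EX (active ∨ error).
Printing ∈ Sat(AG (active → EX (active ∨ error))).

Holds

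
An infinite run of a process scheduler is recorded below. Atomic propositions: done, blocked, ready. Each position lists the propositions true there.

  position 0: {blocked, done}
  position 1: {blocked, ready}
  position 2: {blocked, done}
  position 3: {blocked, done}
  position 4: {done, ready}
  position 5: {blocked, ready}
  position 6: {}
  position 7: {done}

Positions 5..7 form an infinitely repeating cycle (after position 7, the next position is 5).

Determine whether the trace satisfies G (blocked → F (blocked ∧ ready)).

blocked → F (blocked ∧ ready) holds at every position 0..7, and those are all positions ever visited, so G (blocked → F (blocked ∧ ready)) holds.
Positions where blocked holds: 0, 1, 2, 3, 5.
Check F (blocked ∧ ready) at each: 0→ok, 1→ok, 2→ok, 3→ok, 5→ok.

Holds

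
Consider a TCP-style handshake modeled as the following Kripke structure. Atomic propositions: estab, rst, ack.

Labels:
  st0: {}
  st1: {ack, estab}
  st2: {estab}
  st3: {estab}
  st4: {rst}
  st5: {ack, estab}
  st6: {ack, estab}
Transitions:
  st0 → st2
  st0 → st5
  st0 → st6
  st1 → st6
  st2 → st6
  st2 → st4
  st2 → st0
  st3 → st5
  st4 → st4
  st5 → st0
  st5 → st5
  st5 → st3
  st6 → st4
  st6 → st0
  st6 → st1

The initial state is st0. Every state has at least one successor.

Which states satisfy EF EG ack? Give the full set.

{st0, st1, st2, st3, st5, st6}

States satisfying EG ack: {st1, st5, st6}.
States satisfying EF EG ack: {st0, st1, st2, st3, st5, st6}.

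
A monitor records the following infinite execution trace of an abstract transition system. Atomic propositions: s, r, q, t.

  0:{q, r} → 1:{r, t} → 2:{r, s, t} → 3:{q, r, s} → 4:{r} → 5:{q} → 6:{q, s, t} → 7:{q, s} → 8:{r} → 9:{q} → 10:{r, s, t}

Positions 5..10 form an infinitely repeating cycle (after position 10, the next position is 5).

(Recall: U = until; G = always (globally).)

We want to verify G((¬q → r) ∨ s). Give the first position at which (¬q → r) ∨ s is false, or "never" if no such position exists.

never

(¬q → r) ∨ s holds at every position 0..10, and those are all the positions the trace ever visits, so the invariant G((¬q → r) ∨ s) is never violated.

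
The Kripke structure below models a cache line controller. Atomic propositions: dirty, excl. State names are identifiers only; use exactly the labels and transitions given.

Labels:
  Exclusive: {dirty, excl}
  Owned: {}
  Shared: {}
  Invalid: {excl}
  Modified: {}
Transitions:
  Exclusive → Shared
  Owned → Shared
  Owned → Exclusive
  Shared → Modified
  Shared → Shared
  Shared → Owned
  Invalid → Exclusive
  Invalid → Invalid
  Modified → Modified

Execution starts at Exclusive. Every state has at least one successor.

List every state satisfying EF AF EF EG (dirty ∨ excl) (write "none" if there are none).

States satisfying AF EF EG (dirty ∨ excl): {Invalid}.
States satisfying EF AF EF EG (dirty ∨ excl): {Invalid}.

{Invalid}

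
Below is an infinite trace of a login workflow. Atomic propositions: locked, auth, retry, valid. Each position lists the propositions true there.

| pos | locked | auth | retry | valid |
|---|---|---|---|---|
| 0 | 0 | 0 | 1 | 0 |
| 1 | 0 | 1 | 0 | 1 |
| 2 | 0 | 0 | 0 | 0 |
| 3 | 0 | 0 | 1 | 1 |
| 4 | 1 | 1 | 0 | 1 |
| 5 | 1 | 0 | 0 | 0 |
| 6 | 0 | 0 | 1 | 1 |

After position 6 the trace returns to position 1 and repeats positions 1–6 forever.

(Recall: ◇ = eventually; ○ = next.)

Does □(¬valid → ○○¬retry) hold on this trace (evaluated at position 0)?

Holds

¬valid → ○○¬retry holds at every position 0..6, and those are all positions ever visited, so □(¬valid → ○○¬retry) holds.
Positions where ¬valid holds: 0, 2, 5.
Check ○○¬retry at each: 0→ok, 2→ok, 5→ok.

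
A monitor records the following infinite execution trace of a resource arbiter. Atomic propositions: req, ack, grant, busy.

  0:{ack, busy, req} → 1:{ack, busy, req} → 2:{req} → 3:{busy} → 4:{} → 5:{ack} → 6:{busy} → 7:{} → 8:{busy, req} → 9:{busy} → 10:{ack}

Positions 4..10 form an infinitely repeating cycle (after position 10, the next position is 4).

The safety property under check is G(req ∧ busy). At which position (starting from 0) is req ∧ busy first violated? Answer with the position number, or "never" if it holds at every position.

Check req ∧ busy at each position in order: 0 ✓, 1 ✓.
At position 2 the labels are {req}, so req ∧ busy is false there. This is the first violation.

2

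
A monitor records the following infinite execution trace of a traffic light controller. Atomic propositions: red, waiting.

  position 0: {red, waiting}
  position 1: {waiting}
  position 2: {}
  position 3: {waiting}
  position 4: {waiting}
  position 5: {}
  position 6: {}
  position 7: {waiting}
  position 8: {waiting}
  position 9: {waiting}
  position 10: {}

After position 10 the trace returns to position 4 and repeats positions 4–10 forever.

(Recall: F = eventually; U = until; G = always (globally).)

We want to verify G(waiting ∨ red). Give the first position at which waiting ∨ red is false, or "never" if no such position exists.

Check waiting ∨ red at each position in order: 0 ✓, 1 ✓.
At position 2 the labels are {}, so waiting ∨ red is false there. This is the first violation.

2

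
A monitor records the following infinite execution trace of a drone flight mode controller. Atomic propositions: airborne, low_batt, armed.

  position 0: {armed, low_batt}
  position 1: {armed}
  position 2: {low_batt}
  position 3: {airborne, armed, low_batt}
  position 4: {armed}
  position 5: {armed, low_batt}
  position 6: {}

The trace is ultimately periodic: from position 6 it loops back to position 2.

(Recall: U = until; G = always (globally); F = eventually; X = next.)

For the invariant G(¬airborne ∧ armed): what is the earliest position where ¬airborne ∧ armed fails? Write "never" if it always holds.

Check ¬airborne ∧ armed at each position in order: 0 ✓, 1 ✓.
At position 2 the labels are {low_batt}, so ¬airborne ∧ armed is false there. This is the first violation.

2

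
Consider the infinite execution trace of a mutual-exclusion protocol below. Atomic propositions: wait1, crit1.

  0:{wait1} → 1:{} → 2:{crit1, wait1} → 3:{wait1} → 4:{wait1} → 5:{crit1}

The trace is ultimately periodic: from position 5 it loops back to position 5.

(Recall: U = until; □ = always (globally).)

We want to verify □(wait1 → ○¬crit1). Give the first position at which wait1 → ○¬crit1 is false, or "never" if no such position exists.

4

Check wait1 → ○¬crit1 at each position in order: 0 ✓, 1 ✓, 2 ✓, 3 ✓.
At position 4 the labels are {wait1} and the next position 5 has {crit1}, so wait1 → ○¬crit1 is false there. This is the first violation.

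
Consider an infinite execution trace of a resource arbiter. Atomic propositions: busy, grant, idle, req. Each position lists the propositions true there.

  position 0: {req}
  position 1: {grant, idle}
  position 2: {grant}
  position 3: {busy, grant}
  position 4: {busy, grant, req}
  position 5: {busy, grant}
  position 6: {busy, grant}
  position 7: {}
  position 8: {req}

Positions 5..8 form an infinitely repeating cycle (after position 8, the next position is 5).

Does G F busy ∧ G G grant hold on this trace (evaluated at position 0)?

Does not hold

F busy holds at every position 0..8, and those are all positions ever visited, so G F busy holds.
G grant must hold at every position from 0 onward. It fails at position 0, so G G grant is false.
At position 0: G F busy is true; G G grant is false; so G F busy ∧ G G grant is false.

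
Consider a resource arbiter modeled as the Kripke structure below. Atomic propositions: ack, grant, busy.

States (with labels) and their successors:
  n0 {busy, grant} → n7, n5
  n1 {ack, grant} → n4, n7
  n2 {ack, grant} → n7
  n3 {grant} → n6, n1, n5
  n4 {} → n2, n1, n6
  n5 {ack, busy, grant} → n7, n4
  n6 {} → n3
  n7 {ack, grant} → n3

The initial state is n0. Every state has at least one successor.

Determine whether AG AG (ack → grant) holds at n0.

Satisfied

States satisfying AG (ack → grant): {n0, n1, n2, n3, n4, n5, n6, n7}.
States satisfying AG AG (ack → grant): {n0, n1, n2, n3, n4, n5, n6, n7}.
Every state reachable from n0 satisfies AG (ack → grant).
n0 ∈ Sat(AG AG (ack → grant)).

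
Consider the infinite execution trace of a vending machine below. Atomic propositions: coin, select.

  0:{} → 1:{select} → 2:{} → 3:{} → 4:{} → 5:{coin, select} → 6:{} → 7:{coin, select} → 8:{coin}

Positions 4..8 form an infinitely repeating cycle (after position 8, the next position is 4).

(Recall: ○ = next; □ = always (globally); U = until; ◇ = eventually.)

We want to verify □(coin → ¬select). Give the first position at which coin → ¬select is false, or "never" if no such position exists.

Check coin → ¬select at each position in order: 0 ✓, 1 ✓, 2 ✓, 3 ✓, 4 ✓.
At position 5 the labels are {coin, select}, so coin → ¬select is false there. This is the first violation.

5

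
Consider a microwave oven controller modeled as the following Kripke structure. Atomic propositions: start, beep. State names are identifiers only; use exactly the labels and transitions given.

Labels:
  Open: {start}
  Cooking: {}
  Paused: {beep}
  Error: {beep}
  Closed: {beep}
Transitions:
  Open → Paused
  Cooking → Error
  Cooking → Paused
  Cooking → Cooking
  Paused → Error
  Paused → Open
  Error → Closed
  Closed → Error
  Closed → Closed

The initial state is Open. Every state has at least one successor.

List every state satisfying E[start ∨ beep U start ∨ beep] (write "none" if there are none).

States satisfying start ∨ beep: {Open, Paused, Error, Closed}.
States satisfying E[start ∨ beep U start ∨ beep]: {Open, Paused, Error, Closed}.

{Open, Paused, Error, Closed}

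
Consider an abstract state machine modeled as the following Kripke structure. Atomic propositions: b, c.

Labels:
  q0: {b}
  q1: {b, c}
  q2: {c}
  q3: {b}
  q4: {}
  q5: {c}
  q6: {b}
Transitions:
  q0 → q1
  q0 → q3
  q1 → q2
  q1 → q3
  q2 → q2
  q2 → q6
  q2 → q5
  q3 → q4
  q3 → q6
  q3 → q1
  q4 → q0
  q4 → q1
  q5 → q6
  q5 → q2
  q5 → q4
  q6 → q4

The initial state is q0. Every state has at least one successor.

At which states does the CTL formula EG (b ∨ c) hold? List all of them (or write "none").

{q0, q1, q2, q3, q5}

States satisfying b ∨ c: {q0, q1, q2, q3, q5, q6}.
States satisfying EG (b ∨ c): {q0, q1, q2, q3, q5}.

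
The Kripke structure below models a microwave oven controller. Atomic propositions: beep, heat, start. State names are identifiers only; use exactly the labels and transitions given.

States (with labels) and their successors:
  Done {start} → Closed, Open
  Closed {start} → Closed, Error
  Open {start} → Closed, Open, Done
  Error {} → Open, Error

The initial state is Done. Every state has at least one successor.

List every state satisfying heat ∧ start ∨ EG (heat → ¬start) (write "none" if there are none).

States satisfying heat ∧ start: ∅.
States satisfying heat → ¬start: {Done, Closed, Open, Error}.
States satisfying EG (heat → ¬start): {Done, Closed, Open, Error}.
States satisfying heat ∧ start ∨ EG (heat → ¬start): {Done, Closed, Open, Error}.

{Done, Closed, Open, Error}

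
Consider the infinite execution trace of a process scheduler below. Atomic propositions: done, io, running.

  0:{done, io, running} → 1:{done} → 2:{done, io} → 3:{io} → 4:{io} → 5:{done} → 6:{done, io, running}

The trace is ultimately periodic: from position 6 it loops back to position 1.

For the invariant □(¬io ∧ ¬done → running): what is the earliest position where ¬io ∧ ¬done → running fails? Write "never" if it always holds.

never

¬io ∧ ¬done → running holds at every position 0..6, and those are all the positions the trace ever visits, so the invariant □(¬io ∧ ¬done → running) is never violated.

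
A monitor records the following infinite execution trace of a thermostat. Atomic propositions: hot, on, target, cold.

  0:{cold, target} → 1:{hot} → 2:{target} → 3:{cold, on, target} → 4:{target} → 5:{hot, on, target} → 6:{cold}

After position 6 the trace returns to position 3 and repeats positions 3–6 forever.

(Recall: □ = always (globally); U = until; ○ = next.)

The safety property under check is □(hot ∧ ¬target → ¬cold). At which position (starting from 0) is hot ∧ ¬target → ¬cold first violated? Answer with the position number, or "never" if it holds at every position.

hot ∧ ¬target → ¬cold holds at every position 0..6, and those are all the positions the trace ever visits, so the invariant □(hot ∧ ¬target → ¬cold) is never violated.

never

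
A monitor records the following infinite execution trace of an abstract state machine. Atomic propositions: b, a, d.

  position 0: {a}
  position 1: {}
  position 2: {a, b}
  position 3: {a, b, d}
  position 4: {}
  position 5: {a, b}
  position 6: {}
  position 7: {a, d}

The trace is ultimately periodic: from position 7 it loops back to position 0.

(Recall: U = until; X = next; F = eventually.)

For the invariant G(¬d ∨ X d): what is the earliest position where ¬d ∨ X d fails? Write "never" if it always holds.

Check ¬d ∨ X d at each position in order: 0 ✓, 1 ✓, 2 ✓.
At position 3 the labels are {a, b, d} and the next position 4 has {}, so ¬d ∨ X d is false there. This is the first violation.

3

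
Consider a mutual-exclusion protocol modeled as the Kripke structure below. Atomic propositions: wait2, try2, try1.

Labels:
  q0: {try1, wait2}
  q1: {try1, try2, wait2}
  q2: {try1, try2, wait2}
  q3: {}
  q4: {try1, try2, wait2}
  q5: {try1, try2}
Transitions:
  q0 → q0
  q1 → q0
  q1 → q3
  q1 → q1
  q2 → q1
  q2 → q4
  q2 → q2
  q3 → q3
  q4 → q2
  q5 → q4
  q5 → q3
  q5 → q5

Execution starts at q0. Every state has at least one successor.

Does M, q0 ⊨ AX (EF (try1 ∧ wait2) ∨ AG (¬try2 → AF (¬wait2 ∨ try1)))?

States satisfying AX (EF (try1 ∧ wait2) ∨ AG (¬try2 → AF (¬wait2 ∨ try1))): {q0, q1, q2, q3, q4, q5}.
q0 ∈ Sat(AX (EF (try1 ∧ wait2) ∨ AG (¬try2 → AF (¬wait2 ∨ try1)))).

Yes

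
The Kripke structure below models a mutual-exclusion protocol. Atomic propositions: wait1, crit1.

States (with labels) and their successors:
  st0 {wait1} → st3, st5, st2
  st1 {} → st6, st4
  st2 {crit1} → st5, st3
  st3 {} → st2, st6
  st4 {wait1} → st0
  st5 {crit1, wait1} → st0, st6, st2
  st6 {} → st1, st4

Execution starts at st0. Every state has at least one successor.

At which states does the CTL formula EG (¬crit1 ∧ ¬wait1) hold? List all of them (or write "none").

{st1, st3, st6}

States satisfying ¬crit1 ∧ ¬wait1: {st1, st3, st6}.
States satisfying EG (¬crit1 ∧ ¬wait1): {st1, st3, st6}.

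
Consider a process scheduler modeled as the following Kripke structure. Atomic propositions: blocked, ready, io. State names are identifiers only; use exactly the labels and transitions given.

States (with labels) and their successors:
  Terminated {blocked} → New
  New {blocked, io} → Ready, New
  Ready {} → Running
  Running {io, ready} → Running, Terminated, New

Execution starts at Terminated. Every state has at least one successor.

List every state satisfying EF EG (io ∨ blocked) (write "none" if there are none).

{Terminated, New, Ready, Running}

States satisfying EG (io ∨ blocked): {Terminated, New, Running}.
States satisfying EF EG (io ∨ blocked): {Terminated, New, Ready, Running}.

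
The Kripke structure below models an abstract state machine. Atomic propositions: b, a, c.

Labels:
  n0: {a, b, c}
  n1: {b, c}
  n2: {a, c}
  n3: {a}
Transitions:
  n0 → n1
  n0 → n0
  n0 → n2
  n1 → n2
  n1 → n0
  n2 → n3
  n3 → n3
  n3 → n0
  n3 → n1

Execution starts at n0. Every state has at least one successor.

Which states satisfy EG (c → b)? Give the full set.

States satisfying c → b: {n0, n1, n3}.
States satisfying EG (c → b): {n0, n1, n3}.

{n0, n1, n3}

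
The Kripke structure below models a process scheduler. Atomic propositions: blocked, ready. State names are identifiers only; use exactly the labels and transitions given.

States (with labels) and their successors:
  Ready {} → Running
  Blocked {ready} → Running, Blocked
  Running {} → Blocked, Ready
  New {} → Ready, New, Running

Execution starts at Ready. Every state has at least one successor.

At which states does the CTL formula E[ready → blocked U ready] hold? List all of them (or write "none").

States satisfying ready → blocked: {Ready, Running, New}.
States satisfying ready: {Blocked}.
States satisfying E[ready → blocked U ready]: {Ready, Blocked, Running, New}.

{Ready, Blocked, Running, New}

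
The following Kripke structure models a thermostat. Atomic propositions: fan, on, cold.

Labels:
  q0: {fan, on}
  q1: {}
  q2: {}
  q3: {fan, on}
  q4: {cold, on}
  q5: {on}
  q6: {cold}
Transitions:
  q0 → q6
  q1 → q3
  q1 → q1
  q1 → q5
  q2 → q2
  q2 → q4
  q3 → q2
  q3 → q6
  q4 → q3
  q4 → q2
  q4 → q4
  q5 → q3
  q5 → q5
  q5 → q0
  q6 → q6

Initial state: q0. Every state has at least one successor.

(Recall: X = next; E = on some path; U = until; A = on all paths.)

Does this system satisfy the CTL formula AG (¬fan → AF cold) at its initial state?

Holds

States satisfying ¬fan → AF cold: {q0, q3, q4, q6}.
States satisfying AG (¬fan → AF cold): {q0, q6}.
Every state reachable from q0 satisfies ¬fan → AF cold.
q0 ∈ Sat(AG (¬fan → AF cold)).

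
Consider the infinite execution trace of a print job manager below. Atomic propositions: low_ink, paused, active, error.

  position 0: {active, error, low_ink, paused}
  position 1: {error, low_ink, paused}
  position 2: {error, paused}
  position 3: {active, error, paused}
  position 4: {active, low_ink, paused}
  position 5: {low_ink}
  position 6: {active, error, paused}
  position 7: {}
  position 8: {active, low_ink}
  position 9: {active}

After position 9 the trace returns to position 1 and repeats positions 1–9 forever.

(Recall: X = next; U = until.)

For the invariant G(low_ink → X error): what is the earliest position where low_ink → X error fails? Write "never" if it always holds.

Check low_ink → X error at each position in order: 0 ✓, 1 ✓, 2 ✓, 3 ✓.
At position 4 the labels are {active, low_ink, paused} and the next position 5 has {low_ink}, so low_ink → X error is false there. This is the first violation.

4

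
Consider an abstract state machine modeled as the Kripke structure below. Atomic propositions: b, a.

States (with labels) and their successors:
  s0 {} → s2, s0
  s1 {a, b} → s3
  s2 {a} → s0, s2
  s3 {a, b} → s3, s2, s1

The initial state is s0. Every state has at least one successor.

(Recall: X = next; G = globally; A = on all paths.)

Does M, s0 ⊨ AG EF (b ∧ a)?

Does not hold

States satisfying EF (b ∧ a): {s1, s3}.
States satisfying AG EF (b ∧ a): ∅.
s0 is reachable from s0 and violates EF (b ∧ a), so AG fails at s0.
s0 ∉ Sat(AG EF (b ∧ a)).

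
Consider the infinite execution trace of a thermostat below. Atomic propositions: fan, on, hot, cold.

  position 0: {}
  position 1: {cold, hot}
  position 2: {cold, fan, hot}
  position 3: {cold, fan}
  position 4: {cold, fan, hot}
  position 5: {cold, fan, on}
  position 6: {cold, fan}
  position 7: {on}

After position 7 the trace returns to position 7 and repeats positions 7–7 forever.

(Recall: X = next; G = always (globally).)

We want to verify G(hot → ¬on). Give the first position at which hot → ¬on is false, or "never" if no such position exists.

hot → ¬on holds at every position 0..7, and those are all the positions the trace ever visits, so the invariant G(hot → ¬on) is never violated.

never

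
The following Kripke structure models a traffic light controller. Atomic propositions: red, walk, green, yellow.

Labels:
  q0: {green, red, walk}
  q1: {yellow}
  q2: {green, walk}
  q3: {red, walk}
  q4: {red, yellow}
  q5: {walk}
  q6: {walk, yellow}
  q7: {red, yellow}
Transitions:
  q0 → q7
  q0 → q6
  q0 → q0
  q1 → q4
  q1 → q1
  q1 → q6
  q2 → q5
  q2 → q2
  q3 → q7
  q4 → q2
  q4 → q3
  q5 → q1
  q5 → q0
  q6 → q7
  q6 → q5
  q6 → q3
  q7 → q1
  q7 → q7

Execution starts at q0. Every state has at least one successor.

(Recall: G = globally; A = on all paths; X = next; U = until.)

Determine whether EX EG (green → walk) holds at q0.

Satisfied

States satisfying EG (green → walk): {q0, q1, q2, q3, q4, q5, q6, q7}.
States satisfying EX EG (green → walk): {q0, q1, q2, q3, q4, q5, q6, q7}.
q0 ∈ Sat(EX EG (green → walk)).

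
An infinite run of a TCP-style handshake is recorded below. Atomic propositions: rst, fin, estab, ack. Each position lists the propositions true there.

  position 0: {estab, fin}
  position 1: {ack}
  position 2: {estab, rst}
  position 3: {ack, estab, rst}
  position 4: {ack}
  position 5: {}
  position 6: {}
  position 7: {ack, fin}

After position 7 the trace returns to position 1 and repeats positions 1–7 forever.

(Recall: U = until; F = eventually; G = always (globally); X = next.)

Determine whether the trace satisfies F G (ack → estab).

No

G (ack → estab) is false at every position 0..7, so it never becomes true and F G (ack → estab) fails.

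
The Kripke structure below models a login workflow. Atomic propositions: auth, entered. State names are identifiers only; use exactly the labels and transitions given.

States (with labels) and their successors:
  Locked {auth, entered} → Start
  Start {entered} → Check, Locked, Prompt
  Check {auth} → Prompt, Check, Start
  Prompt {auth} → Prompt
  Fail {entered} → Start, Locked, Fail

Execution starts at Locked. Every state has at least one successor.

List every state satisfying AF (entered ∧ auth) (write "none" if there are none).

{Locked}

States satisfying entered ∧ auth: {Locked}.
States satisfying AF (entered ∧ auth): {Locked}.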